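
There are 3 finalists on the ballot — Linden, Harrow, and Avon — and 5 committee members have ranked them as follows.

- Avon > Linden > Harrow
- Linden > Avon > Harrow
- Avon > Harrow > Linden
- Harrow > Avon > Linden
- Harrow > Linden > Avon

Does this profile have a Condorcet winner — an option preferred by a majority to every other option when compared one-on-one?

Yes

Head-to-head results (5 voters total):
Linden vs Harrow: Harrow wins 3–2.
Linden vs Avon: Avon wins 3–2.
Harrow vs Avon: Avon wins 3–2.
Avon beats each rival — Linden (3–2), Harrow (3–2) — so Avon is the Condorcet winner.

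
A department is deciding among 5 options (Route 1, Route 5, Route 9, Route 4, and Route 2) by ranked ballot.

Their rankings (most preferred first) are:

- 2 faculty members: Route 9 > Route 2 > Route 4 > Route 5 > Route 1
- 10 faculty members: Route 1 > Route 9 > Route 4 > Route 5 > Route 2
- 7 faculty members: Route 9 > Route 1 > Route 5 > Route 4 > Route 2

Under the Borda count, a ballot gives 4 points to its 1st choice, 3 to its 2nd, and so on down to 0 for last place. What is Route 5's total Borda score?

26

Borda scores:
  Route 1: 2·0 + 10·4 + 7·3 = 61
  Route 5: 2·1 + 10·1 + 7·2 = 26
  Route 9: 2·4 + 10·3 + 7·4 = 66
  Route 4: 2·2 + 10·2 + 7·1 = 31
  Route 2: 2·3 + 10·0 + 7·0 = 6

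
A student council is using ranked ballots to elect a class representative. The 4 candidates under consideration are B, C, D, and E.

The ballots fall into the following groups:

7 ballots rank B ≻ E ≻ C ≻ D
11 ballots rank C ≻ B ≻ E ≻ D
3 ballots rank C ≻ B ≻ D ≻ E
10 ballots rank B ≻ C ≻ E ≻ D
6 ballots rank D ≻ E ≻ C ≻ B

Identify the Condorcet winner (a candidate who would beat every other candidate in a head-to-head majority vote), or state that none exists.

Head-to-head results (37 voters total):
B vs C: C wins 20–17.
B vs D: B wins 31–6.
B vs E: B wins 31–6.
C vs D: C wins 31–6.
C vs E: C wins 24–13.
D vs E: E wins 28–9.
C beats each rival — B (20–17), D (31–6), E (24–13) — so C is the Condorcet winner.

C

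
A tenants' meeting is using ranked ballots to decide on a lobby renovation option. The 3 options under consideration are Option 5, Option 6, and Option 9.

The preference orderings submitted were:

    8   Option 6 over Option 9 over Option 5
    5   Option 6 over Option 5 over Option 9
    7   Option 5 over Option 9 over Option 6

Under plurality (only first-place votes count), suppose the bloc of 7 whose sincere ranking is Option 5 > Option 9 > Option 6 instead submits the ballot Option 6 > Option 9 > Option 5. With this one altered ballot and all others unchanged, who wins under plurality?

First-place totals with the altered ballot: Option 5 0, Option 6 20, Option 9 0.
The winner is unchanged: still Option 6.

Option 6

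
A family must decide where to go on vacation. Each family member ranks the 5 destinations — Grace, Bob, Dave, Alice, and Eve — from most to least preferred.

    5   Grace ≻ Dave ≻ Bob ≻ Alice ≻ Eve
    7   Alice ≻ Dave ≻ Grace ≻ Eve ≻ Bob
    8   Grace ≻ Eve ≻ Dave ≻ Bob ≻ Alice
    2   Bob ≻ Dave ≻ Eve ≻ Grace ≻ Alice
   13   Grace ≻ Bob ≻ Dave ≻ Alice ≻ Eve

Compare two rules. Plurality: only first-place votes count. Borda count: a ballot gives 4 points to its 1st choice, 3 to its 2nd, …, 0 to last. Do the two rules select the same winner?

Yes

Plurality first-place counts: Grace 26, Bob 2, Dave 0, Alice 7, Eve 0 → Grace.
Borda totals: Grace 120, Bob 65, Dave 84, Alice 46, Eve 35 → Grace.
The two rules agree on Grace.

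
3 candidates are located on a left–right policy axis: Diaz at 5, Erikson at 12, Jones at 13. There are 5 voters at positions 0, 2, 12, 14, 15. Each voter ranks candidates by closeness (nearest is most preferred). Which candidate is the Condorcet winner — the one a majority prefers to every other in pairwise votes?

Erikson

With single-peaked preferences on a line, the Condorcet winner is the candidate closest to the median voter.
The median voter (position 12) is closest to Erikson at 12.
Check: Erikson vs Jones — voters closer to Erikson: 3 of 5.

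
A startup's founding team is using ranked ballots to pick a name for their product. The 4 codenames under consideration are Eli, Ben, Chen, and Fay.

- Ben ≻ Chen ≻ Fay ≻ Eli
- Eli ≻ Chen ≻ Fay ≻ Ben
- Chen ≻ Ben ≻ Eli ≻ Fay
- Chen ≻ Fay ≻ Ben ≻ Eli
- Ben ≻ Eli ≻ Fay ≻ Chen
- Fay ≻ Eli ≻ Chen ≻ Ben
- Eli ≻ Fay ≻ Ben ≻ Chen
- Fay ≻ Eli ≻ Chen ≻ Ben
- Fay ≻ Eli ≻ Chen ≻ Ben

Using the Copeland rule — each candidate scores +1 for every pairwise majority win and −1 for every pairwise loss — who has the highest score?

Fay

Pairwise results:
  Eli vs Ben: Eli wins 5–4.
  Eli vs Chen: Eli wins 6–3.
  Eli vs Fay: Fay wins 5–4.
  Ben vs Chen: Chen wins 6–3.
  Ben vs Fay: Fay wins 6–3.
  Chen vs Fay: Fay wins 5–4.
Copeland scores (wins − losses):
  Eli: 2 − 1 = 1
  Ben: 0 − 3 = -3
  Chen: 1 − 2 = -1
  Fay: 3 − 0 = 3
Fay has the best Copeland score.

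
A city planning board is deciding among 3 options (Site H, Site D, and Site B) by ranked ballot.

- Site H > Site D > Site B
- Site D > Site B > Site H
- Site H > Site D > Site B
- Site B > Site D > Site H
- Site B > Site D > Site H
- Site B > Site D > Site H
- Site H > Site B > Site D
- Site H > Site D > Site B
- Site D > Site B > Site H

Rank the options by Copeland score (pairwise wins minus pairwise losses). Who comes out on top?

Pairwise results:
  Site H vs Site D: Site D wins 5–4.
  Site H vs Site B: Site B wins 5–4.
  Site D vs Site B: Site D wins 5–4.
Copeland scores (wins − losses):
  Site H: 0 − 2 = -2
  Site D: 2 − 0 = 2
  Site B: 1 − 1 = 0
Site D has the best Copeland score.

Site D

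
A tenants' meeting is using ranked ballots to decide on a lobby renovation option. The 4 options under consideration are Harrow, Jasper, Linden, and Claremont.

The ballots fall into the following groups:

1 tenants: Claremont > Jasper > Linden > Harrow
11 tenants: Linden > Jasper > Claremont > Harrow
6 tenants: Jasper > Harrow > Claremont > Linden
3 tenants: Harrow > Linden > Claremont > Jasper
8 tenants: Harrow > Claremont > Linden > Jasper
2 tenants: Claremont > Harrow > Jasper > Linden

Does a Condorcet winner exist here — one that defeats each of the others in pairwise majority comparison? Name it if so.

Head-to-head results (31 voters total):
Harrow vs Jasper: Jasper wins 18–13.
Harrow vs Linden: Harrow wins 19–12.
Harrow vs Claremont: Harrow wins 17–14.
Jasper vs Linden: Linden wins 22–9.
Jasper vs Claremont: Jasper wins 17–14.
Linden vs Claremont: Claremont wins 17–14.
No candidate beats all others: Harrow beats Linden beats Jasper beats Harrow, a majority cycle.

No Condorcet winner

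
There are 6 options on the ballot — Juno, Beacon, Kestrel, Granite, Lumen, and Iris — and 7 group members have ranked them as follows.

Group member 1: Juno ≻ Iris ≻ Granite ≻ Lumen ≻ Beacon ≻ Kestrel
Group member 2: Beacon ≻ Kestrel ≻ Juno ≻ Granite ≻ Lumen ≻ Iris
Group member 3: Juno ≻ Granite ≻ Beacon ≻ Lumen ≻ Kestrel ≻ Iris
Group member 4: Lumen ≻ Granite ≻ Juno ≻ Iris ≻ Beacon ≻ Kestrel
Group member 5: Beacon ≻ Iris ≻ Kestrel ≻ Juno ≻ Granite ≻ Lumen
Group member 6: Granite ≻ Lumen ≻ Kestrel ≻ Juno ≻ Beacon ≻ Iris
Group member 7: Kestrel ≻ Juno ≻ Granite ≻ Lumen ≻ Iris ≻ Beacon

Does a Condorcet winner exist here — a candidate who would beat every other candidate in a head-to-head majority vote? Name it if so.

Head-to-head results (7 voters total):
Juno vs Beacon: Juno wins 5–2.
Juno vs Kestrel: Kestrel wins 4–3.
Juno vs Granite: Juno wins 5–2.
Juno vs Lumen: Juno wins 5–2.
Juno vs Iris: Juno wins 6–1.
Beacon vs Kestrel: Beacon wins 5–2.
Beacon vs Granite: Granite wins 5–2.
Beacon vs Lumen: Lumen wins 4–3.
Beacon vs Iris: Beacon wins 4–3.
Kestrel vs Granite: Granite wins 4–3.
Kestrel vs Lumen: Lumen wins 4–3.
Kestrel vs Iris: Kestrel wins 4–3.
Granite vs Lumen: Granite wins 6–1.
Granite vs Iris: Granite wins 5–2.
Lumen vs Iris: Lumen wins 5–2.
No candidate beats all others: Juno beats Beacon beats Kestrel beats Juno, a majority cycle.

There is no Condorcet winner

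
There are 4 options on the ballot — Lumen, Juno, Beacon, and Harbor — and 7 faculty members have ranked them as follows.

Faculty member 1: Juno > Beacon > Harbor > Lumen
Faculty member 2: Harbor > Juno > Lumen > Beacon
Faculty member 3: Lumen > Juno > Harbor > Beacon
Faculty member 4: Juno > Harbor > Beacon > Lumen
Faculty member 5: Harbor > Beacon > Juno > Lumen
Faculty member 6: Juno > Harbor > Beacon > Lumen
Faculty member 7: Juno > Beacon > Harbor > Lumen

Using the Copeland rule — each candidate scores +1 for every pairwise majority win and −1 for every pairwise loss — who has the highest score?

Juno

Pairwise results:
  Lumen vs Juno: Juno wins 6–1.
  Lumen vs Beacon: Beacon wins 5–2.
  Lumen vs Harbor: Harbor wins 6–1.
  Juno vs Beacon: Juno wins 6–1.
  Juno vs Harbor: Juno wins 5–2.
  Beacon vs Harbor: Harbor wins 5–2.
Copeland scores (wins − losses):
  Lumen: 0 − 3 = -3
  Juno: 3 − 0 = 3
  Beacon: 1 − 2 = -1
  Harbor: 2 − 1 = 1
Juno has the best Copeland score.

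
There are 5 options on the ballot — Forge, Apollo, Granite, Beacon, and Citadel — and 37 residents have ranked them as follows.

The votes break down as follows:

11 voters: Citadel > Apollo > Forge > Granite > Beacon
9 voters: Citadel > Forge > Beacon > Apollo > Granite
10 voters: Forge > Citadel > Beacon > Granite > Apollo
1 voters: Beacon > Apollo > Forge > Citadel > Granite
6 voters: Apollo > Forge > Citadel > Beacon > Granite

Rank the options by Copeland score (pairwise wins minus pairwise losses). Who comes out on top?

Pairwise results:
  Forge vs Apollo: Forge wins 19–18.
  Forge vs Granite: Forge wins 37–0.
  Forge vs Beacon: Forge wins 36–1.
  Forge vs Citadel: Citadel wins 20–17.
  Apollo vs Granite: Apollo wins 27–10.
  Apollo vs Beacon: Beacon wins 20–17.
  Apollo vs Citadel: Citadel wins 30–7.
  Granite vs Beacon: Beacon wins 26–11.
  Granite vs Citadel: Citadel wins 37–0.
  Beacon vs Citadel: Citadel wins 36–1.
Copeland scores (wins − losses):
  Forge: 3 − 1 = 2
  Apollo: 1 − 3 = -2
  Granite: 0 − 4 = -4
  Beacon: 2 − 2 = 0
  Citadel: 4 − 0 = 4
Citadel has the best Copeland score.

Citadel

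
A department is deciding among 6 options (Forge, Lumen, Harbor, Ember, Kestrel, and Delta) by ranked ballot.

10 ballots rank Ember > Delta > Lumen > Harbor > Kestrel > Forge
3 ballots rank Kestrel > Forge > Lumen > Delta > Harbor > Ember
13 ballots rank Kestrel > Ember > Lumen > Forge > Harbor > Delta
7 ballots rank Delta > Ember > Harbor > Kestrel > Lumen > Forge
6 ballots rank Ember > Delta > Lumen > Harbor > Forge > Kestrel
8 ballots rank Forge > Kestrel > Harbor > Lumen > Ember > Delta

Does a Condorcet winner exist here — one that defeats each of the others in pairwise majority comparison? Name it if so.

Head-to-head results (47 voters total):
Forge vs Lumen: Lumen wins 36–11.
Forge vs Harbor: Forge wins 24–23.
Forge vs Ember: Ember wins 36–11.
Forge vs Kestrel: Kestrel wins 33–14.
Forge vs Delta: Forge wins 24–23.
Lumen vs Harbor: Lumen wins 32–15.
Lumen vs Ember: Ember wins 36–11.
Lumen vs Kestrel: Kestrel wins 31–16.
Lumen vs Delta: Lumen wins 24–23.
Harbor vs Ember: Ember wins 36–11.
Harbor vs Kestrel: Kestrel wins 24–23.
Harbor vs Delta: Delta wins 26–21.
Ember vs Kestrel: Kestrel wins 24–23.
Ember vs Delta: Ember wins 37–10.
Kestrel vs Delta: Kestrel wins 24–23.
Kestrel beats each rival — Forge (33–14), Lumen (31–16), Harbor (24–23), Ember (24–23), Delta (24–23) — so Kestrel is the Condorcet winner.

Kestrel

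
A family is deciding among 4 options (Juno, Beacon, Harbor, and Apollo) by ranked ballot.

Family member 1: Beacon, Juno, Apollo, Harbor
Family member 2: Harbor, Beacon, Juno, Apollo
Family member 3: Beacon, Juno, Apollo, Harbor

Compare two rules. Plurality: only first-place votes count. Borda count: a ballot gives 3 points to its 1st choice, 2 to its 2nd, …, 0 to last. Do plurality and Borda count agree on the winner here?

Plurality first-place counts: Juno 0, Beacon 2, Harbor 1, Apollo 0 → Beacon.
Borda totals: Juno 5, Beacon 8, Harbor 3, Apollo 2 → Beacon.
The two rules agree on Beacon.

Yes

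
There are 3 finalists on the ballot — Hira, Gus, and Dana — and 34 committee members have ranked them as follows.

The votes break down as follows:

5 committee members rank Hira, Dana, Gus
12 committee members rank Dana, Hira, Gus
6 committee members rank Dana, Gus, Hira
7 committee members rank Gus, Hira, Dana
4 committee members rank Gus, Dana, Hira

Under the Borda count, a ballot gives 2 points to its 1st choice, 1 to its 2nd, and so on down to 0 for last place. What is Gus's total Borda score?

28

Borda scores:
  Hira: 5·2 + 12·1 + 6·0 + 7·1 + 4·0 = 29
  Gus: 5·0 + 12·0 + 6·1 + 7·2 + 4·2 = 28
  Dana: 5·1 + 12·2 + 6·2 + 7·0 + 4·1 = 45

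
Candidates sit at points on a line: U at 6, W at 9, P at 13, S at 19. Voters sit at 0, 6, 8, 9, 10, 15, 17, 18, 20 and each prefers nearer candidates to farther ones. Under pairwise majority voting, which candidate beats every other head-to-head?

W

With single-peaked preferences on a line, the Condorcet winner is the candidate closest to the median voter.
The median voter (position 10) is closest to W at 9.
Check: W vs U — voters closer to W: 7 of 9.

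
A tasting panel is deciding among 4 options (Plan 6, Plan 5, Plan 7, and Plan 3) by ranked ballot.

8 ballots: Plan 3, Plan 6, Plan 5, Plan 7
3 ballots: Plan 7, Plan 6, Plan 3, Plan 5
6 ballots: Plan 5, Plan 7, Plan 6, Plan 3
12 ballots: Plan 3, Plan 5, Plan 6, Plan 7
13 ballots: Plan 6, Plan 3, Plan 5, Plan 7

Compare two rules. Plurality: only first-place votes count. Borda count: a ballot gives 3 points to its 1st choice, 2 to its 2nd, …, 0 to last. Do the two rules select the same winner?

Yes

Plurality first-place counts: Plan 6 13, Plan 5 6, Plan 7 3, Plan 3 20 → Plan 3.
Borda totals: Plan 6 79, Plan 5 63, Plan 7 21, Plan 3 89 → Plan 3.
The two rules agree on Plan 3.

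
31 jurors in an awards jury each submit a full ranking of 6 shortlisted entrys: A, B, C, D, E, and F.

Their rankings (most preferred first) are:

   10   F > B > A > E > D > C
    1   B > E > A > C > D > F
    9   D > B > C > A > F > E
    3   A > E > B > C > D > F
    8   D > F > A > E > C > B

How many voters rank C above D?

4

Ballots ranking C above D: 1+3 = 4.
Ballots ranking D above C: 10+9+8 = 27.
So 4 of 31 voters prefer C to D.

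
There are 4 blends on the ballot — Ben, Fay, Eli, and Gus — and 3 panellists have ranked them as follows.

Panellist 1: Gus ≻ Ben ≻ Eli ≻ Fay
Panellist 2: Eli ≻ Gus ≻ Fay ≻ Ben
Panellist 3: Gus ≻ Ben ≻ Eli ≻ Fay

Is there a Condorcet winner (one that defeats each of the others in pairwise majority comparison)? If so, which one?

Gus

Head-to-head results (3 voters total):
Ben vs Fay: Ben wins 2–1.
Ben vs Eli: Ben wins 2–1.
Ben vs Gus: Gus wins 3–0.
Fay vs Eli: Eli wins 3–0.
Fay vs Gus: Gus wins 3–0.
Eli vs Gus: Gus wins 2–1.
Gus beats each rival — Ben (3–0), Fay (3–0), Eli (2–1) — so Gus is the Condorcet winner.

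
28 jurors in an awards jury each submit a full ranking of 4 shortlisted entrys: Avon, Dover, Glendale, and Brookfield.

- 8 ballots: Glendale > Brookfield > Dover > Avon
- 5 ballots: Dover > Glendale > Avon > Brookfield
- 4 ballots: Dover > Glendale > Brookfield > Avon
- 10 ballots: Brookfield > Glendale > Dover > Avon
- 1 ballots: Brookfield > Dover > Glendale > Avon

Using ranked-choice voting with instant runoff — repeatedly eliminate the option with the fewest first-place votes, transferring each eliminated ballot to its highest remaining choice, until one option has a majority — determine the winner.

Round 1: Brookfield 11, Dover 9, Glendale 8, Avon 0. Avon has the fewest and is eliminated.
Round 2: Brookfield 11, Dover 9, Glendale 8. Glendale has the fewest and is eliminated.
Round 3: Brookfield 19, Dover 9. Brookfield has a majority.

Brookfield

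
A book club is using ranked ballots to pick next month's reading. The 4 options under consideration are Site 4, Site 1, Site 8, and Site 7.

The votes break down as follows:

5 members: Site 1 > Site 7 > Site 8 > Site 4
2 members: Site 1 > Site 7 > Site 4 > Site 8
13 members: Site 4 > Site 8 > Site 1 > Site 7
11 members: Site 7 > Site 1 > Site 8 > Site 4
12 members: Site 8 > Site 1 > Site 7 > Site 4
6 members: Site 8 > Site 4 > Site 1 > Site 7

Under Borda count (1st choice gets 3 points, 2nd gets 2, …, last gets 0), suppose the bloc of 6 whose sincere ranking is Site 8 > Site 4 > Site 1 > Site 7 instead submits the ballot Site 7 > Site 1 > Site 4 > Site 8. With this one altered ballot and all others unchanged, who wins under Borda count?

Site 1

Borda totals with the altered ballot: Site 4 47, Site 1 92, Site 8 78, Site 7 77.
The switch changes the winner from Site 8 to Site 1.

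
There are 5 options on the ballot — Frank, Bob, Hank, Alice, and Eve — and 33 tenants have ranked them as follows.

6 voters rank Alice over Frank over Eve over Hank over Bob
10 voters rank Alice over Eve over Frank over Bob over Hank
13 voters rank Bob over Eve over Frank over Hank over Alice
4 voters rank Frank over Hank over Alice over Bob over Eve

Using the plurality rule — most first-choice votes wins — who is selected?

First-place vote totals:
  Frank: 4
  Bob: 13
  Hank: 0
  Alice: 16
  Eve: 0
Alice has the most first-place votes.

Alice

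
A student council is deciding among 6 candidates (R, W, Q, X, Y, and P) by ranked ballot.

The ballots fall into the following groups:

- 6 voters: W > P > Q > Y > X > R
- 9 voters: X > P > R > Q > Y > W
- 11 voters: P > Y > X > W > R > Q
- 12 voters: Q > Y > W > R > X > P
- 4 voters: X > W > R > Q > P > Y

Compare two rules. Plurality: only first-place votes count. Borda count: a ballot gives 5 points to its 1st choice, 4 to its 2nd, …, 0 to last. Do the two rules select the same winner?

No

Plurality first-place counts: R 0, W 6, Q 12, X 13, Y 0, P 11 → X.
Borda totals: R 74, W 104, Q 104, X 116, Y 113, P 119 → P.
The two rules disagree: plurality picks X, Borda picks P.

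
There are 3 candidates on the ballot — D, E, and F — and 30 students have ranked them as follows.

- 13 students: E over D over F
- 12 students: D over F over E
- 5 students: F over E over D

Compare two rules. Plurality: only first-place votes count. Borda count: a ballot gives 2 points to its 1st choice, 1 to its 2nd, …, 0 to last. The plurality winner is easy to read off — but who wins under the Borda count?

D

Plurality first-place counts: D 12, E 13, F 5 → E.
Borda totals: D 37, E 31, F 22 → D.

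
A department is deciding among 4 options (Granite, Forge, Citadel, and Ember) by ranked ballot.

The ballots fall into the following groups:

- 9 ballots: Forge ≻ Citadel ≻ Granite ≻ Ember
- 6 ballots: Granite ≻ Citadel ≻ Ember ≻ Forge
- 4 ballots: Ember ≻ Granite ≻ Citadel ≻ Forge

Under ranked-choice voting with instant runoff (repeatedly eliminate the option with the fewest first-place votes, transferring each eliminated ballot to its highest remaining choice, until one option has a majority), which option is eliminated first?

Round 1: Forge 9, Granite 6, Ember 4, Citadel 0. Citadel has the fewest and is eliminated.
Round 2: Forge 9, Granite 6, Ember 4. Ember has the fewest and is eliminated.
Round 3: Granite 10, Forge 9. Granite has a majority.

Citadel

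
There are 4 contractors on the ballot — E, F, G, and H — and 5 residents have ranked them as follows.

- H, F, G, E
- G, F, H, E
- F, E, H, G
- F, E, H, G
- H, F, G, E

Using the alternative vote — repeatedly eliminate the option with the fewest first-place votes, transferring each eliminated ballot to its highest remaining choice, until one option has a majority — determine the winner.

F

Round 1: F 2, H 2, G 1, E 0. E has the fewest and is eliminated.
Round 2: F 2, H 2, G 1. G has the fewest and is eliminated.
Round 3: F 3, H 2. F has a majority.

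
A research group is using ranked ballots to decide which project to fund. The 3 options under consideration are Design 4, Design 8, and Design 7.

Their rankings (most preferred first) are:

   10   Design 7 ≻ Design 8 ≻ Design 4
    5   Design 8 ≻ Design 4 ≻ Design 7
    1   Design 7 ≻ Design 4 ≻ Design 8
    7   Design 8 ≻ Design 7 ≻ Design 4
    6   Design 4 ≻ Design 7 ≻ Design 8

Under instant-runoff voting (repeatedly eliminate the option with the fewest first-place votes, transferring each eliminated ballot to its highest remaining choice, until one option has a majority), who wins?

Round 1: Design 8 12, Design 7 11, Design 4 6. Design 4 has the fewest and is eliminated.
Round 2: Design 7 17, Design 8 12. Design 7 has a majority.

Design 7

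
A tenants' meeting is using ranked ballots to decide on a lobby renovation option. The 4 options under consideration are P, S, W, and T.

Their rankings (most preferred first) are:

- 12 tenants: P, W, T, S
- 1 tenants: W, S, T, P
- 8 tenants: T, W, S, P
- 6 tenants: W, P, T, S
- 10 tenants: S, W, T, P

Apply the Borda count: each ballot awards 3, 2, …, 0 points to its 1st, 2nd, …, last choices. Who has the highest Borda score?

Borda scores:
  P: 12·3 + 0 + 8·0 + 6·2 + 10·0 = 48
  S: 12·0 + 2 + 8·1 + 6·0 + 10·3 = 40
  W: 12·2 + 3 + 8·2 + 6·3 + 10·2 = 81
  T: 12·1 + 1 + 8·3 + 6·1 + 10·1 = 53
W has the highest total.

W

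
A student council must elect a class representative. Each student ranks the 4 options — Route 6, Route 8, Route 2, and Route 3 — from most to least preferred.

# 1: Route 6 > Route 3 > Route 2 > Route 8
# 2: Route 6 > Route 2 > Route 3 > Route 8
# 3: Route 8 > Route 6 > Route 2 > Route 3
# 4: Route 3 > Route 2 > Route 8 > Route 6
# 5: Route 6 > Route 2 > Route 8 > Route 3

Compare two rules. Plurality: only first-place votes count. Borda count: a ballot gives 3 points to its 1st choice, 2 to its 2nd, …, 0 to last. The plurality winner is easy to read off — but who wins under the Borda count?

Route 6

Plurality first-place counts: Route 6 3, Route 8 1, Route 2 0, Route 3 1 → Route 6.
Borda totals: Route 6 11, Route 8 5, Route 2 8, Route 3 6 → Route 6.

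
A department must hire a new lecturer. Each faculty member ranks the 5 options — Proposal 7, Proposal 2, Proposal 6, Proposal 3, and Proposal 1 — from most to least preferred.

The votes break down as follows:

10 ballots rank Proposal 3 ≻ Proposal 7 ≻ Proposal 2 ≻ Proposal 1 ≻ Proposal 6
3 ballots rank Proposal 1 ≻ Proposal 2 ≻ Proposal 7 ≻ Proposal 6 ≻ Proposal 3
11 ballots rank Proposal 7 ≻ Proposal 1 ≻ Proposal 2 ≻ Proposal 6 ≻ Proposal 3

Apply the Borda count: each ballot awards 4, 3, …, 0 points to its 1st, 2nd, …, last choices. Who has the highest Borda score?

Proposal 7

Borda scores:
  Proposal 7: 10·3 + 3·2 + 11·4 = 80
  Proposal 2: 10·2 + 3·3 + 11·2 = 51
  Proposal 6: 10·0 + 3·1 + 11·1 = 14
  Proposal 3: 10·4 + 3·0 + 11·0 = 40
  Proposal 1: 10·1 + 3·4 + 11·3 = 55
Proposal 7 has the highest total.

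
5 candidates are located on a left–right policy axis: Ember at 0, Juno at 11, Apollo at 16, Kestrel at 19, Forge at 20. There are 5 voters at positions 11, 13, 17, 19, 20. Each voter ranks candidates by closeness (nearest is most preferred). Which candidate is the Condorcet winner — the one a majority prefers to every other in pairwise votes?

With single-peaked preferences on a line, the Condorcet winner is the candidate closest to the median voter.
The median voter (position 17) is closest to Apollo at 16.
Check: Apollo vs Kestrel — voters closer to Apollo: 3 of 5.

Apollo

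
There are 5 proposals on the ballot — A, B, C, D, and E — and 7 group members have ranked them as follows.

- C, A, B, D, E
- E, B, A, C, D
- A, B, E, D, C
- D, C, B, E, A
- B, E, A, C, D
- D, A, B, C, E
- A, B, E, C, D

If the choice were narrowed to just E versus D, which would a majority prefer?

Ballots ranking E above D: 4.
Ballots ranking D above E: 3.
E wins the head-to-head, 4–3.

E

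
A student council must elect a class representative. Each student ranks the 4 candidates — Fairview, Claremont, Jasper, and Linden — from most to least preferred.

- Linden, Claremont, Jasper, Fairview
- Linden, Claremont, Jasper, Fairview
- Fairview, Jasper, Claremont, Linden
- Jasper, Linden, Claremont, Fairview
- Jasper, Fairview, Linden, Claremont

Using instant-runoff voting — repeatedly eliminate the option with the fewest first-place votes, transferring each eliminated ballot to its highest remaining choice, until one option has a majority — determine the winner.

Round 1: Jasper 2, Linden 2, Fairview 1, Claremont 0. Claremont has the fewest and is eliminated.
Round 2: Jasper 2, Linden 2, Fairview 1. Fairview has the fewest and is eliminated.
Round 3: Jasper 3, Linden 2. Jasper has a majority.

Jasper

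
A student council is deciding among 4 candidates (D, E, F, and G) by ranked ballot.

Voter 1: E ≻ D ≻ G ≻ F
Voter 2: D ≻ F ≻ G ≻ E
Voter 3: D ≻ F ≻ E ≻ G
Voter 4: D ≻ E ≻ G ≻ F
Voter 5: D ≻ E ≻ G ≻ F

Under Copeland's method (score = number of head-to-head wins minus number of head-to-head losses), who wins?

D

Pairwise results:
  D vs E: D wins 4–1.
  D vs F: D wins 5–0.
  D vs G: D wins 5–0.
  E vs F: E wins 3–2.
  E vs G: E wins 4–1.
  F vs G: G wins 3–2.
Copeland scores (wins − losses):
  D: 3 − 0 = 3
  E: 2 − 1 = 1
  F: 0 − 3 = -3
  G: 1 − 2 = -1
D has the best Copeland score.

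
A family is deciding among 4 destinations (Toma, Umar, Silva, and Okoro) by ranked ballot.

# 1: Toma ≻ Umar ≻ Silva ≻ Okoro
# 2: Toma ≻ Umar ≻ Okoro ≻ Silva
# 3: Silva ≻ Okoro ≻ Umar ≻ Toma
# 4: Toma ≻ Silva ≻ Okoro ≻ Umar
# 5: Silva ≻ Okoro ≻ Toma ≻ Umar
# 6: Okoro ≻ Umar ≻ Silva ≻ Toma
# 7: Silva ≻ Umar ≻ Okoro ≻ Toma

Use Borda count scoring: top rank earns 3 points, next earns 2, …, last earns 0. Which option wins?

Silva

Borda scores:
  Toma: 3 + 3 + 0 + 3 + 1 + 0 + 0 = 10
  Umar: 2 + 2 + 1 + 0 + 0 + 2 + 2 = 9
  Silva: 1 + 0 + 3 + 2 + 3 + 1 + 3 = 13
  Okoro: 0 + 1 + 2 + 1 + 2 + 3 + 1 = 10
Silva has the highest total.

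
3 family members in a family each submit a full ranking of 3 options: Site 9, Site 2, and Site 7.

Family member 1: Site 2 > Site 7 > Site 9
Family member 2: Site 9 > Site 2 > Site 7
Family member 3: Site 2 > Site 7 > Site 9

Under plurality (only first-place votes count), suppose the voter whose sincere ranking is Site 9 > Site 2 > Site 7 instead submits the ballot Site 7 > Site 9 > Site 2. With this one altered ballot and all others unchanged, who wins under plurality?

Site 2

First-place totals with the altered ballot: Site 9 0, Site 2 2, Site 7 1.
The winner is unchanged: still Site 2.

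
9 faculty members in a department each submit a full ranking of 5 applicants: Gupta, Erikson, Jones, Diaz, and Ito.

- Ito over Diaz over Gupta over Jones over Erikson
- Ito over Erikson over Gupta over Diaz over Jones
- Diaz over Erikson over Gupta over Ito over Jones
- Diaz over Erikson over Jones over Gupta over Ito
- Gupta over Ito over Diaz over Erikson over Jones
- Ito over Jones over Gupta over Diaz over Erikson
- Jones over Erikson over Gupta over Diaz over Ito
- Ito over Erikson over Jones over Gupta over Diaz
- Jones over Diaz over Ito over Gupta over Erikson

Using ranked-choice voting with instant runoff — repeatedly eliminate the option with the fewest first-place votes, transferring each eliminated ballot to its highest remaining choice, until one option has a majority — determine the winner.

Ito

Round 1: Ito 4, Jones 2, Diaz 2, Gupta 1, Erikson 0. Erikson has the fewest and is eliminated.
Round 2: Ito 4, Jones 2, Diaz 2, Gupta 1. Gupta has the fewest and is eliminated.
Round 3: Ito 5, Jones 2, Diaz 2. Ito has a majority.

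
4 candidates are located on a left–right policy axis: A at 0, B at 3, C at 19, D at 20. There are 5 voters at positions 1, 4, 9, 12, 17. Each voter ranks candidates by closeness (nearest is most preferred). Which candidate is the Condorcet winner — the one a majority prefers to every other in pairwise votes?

B

With single-peaked preferences on a line, the Condorcet winner is the candidate closest to the median voter.
The median voter (position 9) is closest to B at 3.
Check: B vs D — voters closer to B: 3 of 5.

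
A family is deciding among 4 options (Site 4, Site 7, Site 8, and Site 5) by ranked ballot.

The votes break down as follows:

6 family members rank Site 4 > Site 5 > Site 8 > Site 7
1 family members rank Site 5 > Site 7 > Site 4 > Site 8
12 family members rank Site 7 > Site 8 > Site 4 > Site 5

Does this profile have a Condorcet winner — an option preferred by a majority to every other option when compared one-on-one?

Head-to-head results (19 voters total):
Site 4 vs Site 7: Site 7 wins 13–6.
Site 4 vs Site 8: Site 8 wins 12–7.
Site 4 vs Site 5: Site 4 wins 18–1.
Site 7 vs Site 8: Site 7 wins 13–6.
Site 7 vs Site 5: Site 7 wins 12–7.
Site 8 vs Site 5: Site 8 wins 12–7.
Site 7 beats each rival — Site 4 (13–6), Site 8 (13–6), Site 5 (12–7) — so Site 7 is the Condorcet winner.

Yes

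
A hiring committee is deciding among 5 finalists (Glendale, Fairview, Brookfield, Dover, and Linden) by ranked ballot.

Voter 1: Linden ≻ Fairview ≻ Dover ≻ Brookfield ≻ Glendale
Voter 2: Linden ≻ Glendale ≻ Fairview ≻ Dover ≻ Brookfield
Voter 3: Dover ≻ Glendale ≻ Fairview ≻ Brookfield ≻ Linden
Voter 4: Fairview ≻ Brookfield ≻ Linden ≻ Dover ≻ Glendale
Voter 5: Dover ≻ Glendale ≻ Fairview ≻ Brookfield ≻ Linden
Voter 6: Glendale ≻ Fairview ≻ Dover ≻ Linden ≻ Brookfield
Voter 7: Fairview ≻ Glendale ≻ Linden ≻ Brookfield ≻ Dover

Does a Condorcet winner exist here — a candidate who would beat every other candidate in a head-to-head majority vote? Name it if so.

Head-to-head results (7 voters total):
Glendale vs Fairview: Glendale wins 4–3.
Glendale vs Brookfield: Glendale wins 5–2.
Glendale vs Dover: Dover wins 4–3.
Glendale vs Linden: Glendale wins 4–3.
Fairview vs Brookfield: Fairview wins 7–0.
Fairview vs Dover: Fairview wins 5–2.
Fairview vs Linden: Fairview wins 5–2.
Brookfield vs Dover: Dover wins 5–2.
Brookfield vs Linden: Linden wins 4–3.
Dover vs Linden: Linden wins 4–3.
No candidate beats all others: Glendale beats Fairview beats Dover beats Glendale, a majority cycle.

None — there is no Condorcet winner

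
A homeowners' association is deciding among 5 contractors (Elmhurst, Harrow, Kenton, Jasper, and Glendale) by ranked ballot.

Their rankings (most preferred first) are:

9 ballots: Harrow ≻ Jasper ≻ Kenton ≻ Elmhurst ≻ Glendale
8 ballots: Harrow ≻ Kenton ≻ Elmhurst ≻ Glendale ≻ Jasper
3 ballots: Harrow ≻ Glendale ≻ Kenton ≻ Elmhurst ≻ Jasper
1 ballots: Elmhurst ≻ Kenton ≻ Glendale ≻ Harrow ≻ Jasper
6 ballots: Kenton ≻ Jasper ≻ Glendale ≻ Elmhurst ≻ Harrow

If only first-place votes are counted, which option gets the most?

Harrow

First-place vote totals:
  Elmhurst: 1
  Harrow: 20
  Kenton: 6
  Jasper: 0
  Glendale: 0
Harrow has the most first-place votes.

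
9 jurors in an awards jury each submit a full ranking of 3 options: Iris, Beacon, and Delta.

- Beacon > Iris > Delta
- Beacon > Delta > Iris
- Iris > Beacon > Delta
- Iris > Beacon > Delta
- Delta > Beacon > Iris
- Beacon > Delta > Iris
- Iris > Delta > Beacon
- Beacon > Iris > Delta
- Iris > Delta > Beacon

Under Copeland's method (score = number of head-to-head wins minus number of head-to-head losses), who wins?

Beacon

Pairwise results:
  Iris vs Beacon: Beacon wins 5–4.
  Iris vs Delta: Iris wins 6–3.
  Beacon vs Delta: Beacon wins 6–3.
Copeland scores (wins − losses):
  Iris: 1 − 1 = 0
  Beacon: 2 − 0 = 2
  Delta: 0 − 2 = -2
Beacon has the best Copeland score.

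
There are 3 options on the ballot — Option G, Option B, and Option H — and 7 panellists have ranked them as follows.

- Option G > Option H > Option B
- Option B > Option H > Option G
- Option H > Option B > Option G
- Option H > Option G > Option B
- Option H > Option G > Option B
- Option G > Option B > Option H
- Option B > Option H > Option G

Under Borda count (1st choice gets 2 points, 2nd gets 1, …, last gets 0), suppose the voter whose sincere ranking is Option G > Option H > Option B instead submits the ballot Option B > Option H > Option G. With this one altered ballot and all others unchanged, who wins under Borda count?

Option H

Borda totals with the altered ballot: Option G 4, Option B 8, Option H 9.
The winner is unchanged: still Option H.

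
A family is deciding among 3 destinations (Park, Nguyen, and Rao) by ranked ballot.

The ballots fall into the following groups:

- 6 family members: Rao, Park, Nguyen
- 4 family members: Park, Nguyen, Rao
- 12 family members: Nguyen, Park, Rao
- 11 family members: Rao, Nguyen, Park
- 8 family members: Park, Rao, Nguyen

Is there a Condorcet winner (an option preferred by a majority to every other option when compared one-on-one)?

No

Head-to-head results (41 voters total):
Park vs Nguyen: Nguyen wins 23–18.
Park vs Rao: Park wins 24–17.
Nguyen vs Rao: Rao wins 25–16.
No candidate beats all others: Park beats Rao beats Nguyen beats Park, a majority cycle.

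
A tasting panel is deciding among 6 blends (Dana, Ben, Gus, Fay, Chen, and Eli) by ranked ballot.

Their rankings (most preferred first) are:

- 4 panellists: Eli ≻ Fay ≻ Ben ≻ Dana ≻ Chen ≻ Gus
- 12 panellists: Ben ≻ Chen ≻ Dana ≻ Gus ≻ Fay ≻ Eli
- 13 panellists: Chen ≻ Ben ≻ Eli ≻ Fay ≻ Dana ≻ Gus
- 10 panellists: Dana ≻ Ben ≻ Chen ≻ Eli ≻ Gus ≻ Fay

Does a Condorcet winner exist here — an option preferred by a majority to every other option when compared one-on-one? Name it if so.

Head-to-head results (39 voters total):
Dana vs Ben: Ben wins 29–10.
Dana vs Gus: Dana wins 39–0.
Dana vs Fay: Dana wins 22–17.
Dana vs Chen: Chen wins 25–14.
Dana vs Eli: Dana wins 22–17.
Ben vs Gus: Ben wins 39–0.
Ben vs Fay: Ben wins 35–4.
Ben vs Chen: Ben wins 26–13.
Ben vs Eli: Ben wins 35–4.
Gus vs Fay: Gus wins 22–17.
Gus vs Chen: Chen wins 39–0.
Gus vs Eli: Eli wins 27–12.
Fay vs Chen: Chen wins 35–4.
Fay vs Eli: Eli wins 27–12.
Chen vs Eli: Chen wins 35–4.
Ben beats each rival — Dana (29–10), Gus (39–0), Fay (35–4), Chen (26–13), Eli (35–4) — so Ben is the Condorcet winner.

Ben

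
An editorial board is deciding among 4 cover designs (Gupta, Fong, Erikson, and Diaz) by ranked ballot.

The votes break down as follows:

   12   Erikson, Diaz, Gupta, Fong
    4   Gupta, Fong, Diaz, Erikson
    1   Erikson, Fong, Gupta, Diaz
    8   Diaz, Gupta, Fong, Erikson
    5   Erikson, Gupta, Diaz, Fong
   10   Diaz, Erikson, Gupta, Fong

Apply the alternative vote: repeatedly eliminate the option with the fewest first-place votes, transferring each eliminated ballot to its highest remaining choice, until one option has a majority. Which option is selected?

Round 1: Erikson 18, Diaz 18, Gupta 4, Fong 0. Fong has the fewest and is eliminated.
Round 2: Erikson 18, Diaz 18, Gupta 4. Gupta has the fewest and is eliminated.
Round 3: Diaz 22, Erikson 18. Diaz has a majority.

Diaz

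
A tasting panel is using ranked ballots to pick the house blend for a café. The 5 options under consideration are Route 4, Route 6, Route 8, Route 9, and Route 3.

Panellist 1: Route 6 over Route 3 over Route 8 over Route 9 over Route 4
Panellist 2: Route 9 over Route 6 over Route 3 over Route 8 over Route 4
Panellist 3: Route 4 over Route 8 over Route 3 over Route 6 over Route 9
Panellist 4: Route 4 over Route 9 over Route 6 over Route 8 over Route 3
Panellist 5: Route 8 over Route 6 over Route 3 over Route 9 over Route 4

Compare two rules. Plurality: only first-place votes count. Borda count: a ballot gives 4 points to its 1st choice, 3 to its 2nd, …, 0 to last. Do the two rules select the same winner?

No

Plurality first-place counts: Route 4 2, Route 6 1, Route 8 1, Route 9 1, Route 3 0 → Route 4.
Borda totals: Route 4 8, Route 6 13, Route 8 11, Route 9 9, Route 3 9 → Route 6.
The two rules disagree: plurality picks Route 4, Borda picks Route 6.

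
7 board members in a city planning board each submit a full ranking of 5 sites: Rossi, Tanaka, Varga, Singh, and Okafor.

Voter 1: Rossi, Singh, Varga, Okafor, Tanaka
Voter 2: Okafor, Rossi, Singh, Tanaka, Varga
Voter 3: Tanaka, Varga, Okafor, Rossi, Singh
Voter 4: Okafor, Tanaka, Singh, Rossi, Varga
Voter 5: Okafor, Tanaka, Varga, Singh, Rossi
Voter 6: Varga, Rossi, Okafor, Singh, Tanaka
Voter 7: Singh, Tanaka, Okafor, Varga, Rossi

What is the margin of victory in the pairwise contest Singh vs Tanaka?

1

Ballots ranking Singh above Tanaka: 4.
Ballots ranking Tanaka above Singh: 3.
Singh wins 4–3, a margin of 1.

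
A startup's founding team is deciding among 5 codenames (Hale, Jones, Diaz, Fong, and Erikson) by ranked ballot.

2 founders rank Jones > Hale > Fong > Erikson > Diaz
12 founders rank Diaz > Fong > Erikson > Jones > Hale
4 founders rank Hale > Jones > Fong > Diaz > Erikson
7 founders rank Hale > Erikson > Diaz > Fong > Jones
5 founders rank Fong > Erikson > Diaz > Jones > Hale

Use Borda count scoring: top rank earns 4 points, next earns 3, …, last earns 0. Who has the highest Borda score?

Diaz

Borda scores:
  Hale: 2·3 + 12·0 + 4·4 + 7·4 + 5·0 = 50
  Jones: 2·4 + 12·1 + 4·3 + 7·0 + 5·1 = 37
  Diaz: 2·0 + 12·4 + 4·1 + 7·2 + 5·2 = 76
  Fong: 2·2 + 12·3 + 4·2 + 7·1 + 5·4 = 75
  Erikson: 2·1 + 12·2 + 4·0 + 7·3 + 5·3 = 62
Diaz has the highest total.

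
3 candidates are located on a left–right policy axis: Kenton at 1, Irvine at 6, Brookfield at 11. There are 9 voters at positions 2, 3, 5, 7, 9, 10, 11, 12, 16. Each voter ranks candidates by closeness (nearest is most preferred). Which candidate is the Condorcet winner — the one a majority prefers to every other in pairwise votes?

Brookfield

With single-peaked preferences on a line, the Condorcet winner is the candidate closest to the median voter.
The median voter (position 9) is closest to Brookfield at 11.
Check: Brookfield vs Kenton — voters closer to Brookfield: 6 of 9.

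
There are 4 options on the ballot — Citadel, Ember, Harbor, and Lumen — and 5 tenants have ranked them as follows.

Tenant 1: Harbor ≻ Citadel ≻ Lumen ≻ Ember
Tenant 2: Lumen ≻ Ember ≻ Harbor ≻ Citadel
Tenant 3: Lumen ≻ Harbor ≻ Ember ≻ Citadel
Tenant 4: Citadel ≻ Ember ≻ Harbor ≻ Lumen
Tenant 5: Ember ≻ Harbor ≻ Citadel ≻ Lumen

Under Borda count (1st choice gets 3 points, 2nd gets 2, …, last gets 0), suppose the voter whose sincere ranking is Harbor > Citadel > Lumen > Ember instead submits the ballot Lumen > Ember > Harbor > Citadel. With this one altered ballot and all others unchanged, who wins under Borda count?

Ember

Borda totals with the altered ballot: Citadel 4, Ember 10, Harbor 7, Lumen 9.
The switch changes the winner from Harbor to Ember.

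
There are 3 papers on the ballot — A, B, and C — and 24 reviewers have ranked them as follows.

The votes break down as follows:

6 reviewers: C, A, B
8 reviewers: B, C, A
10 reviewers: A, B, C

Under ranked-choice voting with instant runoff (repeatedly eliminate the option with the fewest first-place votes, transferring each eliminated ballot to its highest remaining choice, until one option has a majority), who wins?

Round 1: A 10, B 8, C 6. C has the fewest and is eliminated.
Round 2: A 16, B 8. A has a majority.

A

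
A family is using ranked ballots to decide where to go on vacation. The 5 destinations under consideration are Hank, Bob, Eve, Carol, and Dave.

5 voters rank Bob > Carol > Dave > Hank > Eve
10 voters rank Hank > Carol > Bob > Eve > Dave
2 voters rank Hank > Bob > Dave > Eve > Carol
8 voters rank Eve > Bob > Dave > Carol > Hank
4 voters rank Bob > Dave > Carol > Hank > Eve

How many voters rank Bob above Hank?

Ballots ranking Bob above Hank: 5+8+4 = 17.
Ballots ranking Hank above Bob: 10+2 = 12.
So 17 of 29 voters prefer Bob to Hank.

17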